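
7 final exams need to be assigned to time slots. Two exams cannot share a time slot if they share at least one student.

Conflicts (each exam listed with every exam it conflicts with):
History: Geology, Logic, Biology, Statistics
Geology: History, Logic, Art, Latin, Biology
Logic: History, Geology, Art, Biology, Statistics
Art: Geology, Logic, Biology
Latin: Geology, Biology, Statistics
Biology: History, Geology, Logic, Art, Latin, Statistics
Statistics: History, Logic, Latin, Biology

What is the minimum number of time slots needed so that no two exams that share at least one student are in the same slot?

Geology, Logic, Art, Biology pairwise conflict, so at least 4 time slots are needed.
4 time slots suffice: time slot 1 → {Biology}; time slot 2 → {Geology, Statistics}; time slot 3 → {Logic, Latin}; time slot 4 → {History, Art}. No two conflicting exams share a time slot.

4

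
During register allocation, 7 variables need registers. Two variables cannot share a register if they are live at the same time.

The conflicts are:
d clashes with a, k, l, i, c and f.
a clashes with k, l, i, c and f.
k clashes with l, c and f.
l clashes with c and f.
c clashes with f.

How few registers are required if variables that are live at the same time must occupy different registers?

d, a, k, l, c, f all conflict with each other, so at least 6 registers are needed.
6 registers suffice: d=1, a=2, k=4, l=6, i=3, c=5, f=3. No two conflicting variables share a register.

6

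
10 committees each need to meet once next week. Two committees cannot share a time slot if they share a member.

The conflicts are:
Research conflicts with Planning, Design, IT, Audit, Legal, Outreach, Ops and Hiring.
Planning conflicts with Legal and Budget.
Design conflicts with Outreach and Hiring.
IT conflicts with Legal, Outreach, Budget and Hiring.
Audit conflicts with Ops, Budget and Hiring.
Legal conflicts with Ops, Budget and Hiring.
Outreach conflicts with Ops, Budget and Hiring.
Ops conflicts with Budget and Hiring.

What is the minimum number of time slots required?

4

Research, Design, Outreach, Hiring pairwise conflict, so at least 4 time slots are needed.
Using 4 time slots: Research=1, Planning=2, Design=4, IT=4, Audit=3, Legal=3, Outreach=3, Ops=4, Budget=1, Hiring=2. No two conflicting committees share a time slot.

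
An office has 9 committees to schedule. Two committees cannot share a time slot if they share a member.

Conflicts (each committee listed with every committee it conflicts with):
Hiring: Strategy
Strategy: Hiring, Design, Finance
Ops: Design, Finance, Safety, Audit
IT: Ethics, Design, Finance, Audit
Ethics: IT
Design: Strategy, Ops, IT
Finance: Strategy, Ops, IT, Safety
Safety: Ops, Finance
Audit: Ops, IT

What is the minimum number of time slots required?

Ops, Finance, Safety all conflict with each other, so at least 3 time slots are needed.
Using 3 time slots: Hiring=1, Strategy=2, Ops=2, IT=2, Ethics=1, Design=1, Finance=1, Safety=3, Audit=1. No two conflicting committees share a time slot.

3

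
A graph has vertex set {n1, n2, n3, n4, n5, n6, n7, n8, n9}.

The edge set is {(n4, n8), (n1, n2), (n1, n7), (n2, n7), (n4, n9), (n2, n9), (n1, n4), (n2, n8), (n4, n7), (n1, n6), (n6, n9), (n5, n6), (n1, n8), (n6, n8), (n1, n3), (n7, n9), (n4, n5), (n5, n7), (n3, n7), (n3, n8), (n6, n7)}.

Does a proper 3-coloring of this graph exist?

The chromatic number is 3. n1, n3, n7 are pairwise adjacent, so at least 3 colors are needed.
3 colors suffice: color 1 → {n7, n8}; color 2 → {n1, n5, n9}; color 3 → {n2, n3, n4, n6}.
That is already a proper 3-coloring.

Yes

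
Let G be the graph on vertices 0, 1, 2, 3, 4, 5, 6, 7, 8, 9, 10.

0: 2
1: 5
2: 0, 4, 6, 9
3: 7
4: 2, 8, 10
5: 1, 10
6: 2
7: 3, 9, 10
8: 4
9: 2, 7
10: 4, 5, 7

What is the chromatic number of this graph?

The cycle 4-2-9-7-10-4 has odd length 5, so it cannot be 2-colored; at least 3 colors are needed.
One proper 3-coloring: 0=blue, 1=blue, 2=red, 3=blue, 4=blue, 5=red, 6=blue, 7=red, 8=red, 9=blue, 10=green. Each edge has distinct colors on its endpoints.

3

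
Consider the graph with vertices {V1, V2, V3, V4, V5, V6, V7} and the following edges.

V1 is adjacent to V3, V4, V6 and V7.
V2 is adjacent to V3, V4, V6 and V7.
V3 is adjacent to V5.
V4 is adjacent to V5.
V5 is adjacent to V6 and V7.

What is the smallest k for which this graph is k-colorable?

2

V1 and V4 are adjacent, so at least 2 colors are needed.
2 colors suffice: color R → {V1, V2, V5}; color B → {V3, V4, V6, V7}. Every edge joins two different colors.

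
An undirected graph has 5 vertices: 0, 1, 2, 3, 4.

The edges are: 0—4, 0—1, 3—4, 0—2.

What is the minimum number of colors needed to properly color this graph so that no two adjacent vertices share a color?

2

0 and 2 are adjacent, so at least 2 colors are needed.
2 colors suffice: color red → {0, 3}; color blue → {1, 2, 4}. Every edge joins two different colors.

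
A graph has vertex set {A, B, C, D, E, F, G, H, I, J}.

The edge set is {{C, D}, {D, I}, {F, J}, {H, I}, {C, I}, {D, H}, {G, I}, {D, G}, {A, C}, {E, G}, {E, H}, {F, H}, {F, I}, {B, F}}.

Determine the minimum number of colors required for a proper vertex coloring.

F, H, I are pairwise adjacent, so at least 3 colors are needed.
A valid assignment using 3 colors: A=1, B=1, C=3, D=2, E=1, F=2, G=3, H=3, I=1, J=1. Each edge has distinct colors on its endpoints.

3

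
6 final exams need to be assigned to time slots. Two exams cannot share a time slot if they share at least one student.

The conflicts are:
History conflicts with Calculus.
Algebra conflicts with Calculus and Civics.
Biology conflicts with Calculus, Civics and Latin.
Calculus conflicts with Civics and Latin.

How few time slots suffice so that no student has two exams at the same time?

Algebra, Calculus, Civics pairwise conflict, so at least 3 time slots are needed.
3 time slots suffice: time slot 1 → {Calculus}; time slot 2 → {History, Algebra, Biology}; time slot 3 → {Civics, Latin}. Each listed conflict is separated.

3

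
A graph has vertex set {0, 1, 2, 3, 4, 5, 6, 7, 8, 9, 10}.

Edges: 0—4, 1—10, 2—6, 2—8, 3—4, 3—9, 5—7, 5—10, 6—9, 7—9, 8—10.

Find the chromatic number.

The cycle 10-5-7-9-6-2-8-10 has odd length 7, so it cannot be 2-colored; at least 3 colors are needed.
3 colors suffice: 0=b, 1=b, 2=a, 3=b, 4=a, 5=c, 6=b, 7=b, 8=b, 9=a, 10=a. Each edge has distinct colors on its endpoints.

3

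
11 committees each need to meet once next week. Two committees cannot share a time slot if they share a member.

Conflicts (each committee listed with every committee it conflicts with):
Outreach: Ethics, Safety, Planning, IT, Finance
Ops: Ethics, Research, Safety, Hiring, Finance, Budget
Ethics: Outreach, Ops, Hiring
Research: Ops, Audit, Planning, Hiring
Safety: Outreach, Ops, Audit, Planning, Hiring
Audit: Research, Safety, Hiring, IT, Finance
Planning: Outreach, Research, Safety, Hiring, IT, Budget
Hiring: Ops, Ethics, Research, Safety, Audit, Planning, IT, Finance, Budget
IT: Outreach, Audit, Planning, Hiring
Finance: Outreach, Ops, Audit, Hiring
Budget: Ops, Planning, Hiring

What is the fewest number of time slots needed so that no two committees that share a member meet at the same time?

Outreach, Safety, Planning are mutually in conflict, so at least 3 time slots are needed.
3 time slots suffice: time slot 1 → {Outreach, Hiring}; time slot 2 → {Ops, Audit, Planning}; time slot 3 → {Ethics, Research, Safety, IT, Finance, Budget}. Each listed conflict is separated.

3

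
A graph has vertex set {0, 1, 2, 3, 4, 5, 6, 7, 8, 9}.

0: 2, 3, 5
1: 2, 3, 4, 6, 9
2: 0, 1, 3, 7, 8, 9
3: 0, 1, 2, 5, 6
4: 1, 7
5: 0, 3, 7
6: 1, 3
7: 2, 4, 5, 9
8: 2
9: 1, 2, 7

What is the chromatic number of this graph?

3

1, 2, 3 are mutually adjacent, so at least 3 colors are needed.
A valid assignment using 3 colors: 0=b, 1=b, 2=a, 3=c, 4=a, 5=a, 6=a, 7=b, 8=b, 9=c. No two adjacent vertices share a color.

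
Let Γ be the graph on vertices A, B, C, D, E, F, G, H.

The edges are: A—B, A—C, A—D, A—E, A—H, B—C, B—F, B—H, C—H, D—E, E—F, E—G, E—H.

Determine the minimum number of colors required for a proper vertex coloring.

A, B, C, H form a clique, so at least 4 colors are needed.
4 colors suffice: color 1 → {B, E}; color 2 → {A, F, G}; color 3 → {D, H}; color 4 → {C}. Every edge joins two different colors.

4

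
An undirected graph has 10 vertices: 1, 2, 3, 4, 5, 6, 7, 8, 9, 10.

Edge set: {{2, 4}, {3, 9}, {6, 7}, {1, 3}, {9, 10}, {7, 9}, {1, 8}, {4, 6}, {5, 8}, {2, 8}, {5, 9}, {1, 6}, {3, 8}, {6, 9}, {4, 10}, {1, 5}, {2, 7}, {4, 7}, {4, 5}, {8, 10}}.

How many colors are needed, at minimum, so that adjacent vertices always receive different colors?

3

4, 6, 7 are mutually adjacent, so at least 3 colors are needed.
3 colors suffice: color red → {4, 8, 9}; color blue → {1, 7, 10}; color green → {2, 3, 5, 6}. No two adjacent vertices share a color.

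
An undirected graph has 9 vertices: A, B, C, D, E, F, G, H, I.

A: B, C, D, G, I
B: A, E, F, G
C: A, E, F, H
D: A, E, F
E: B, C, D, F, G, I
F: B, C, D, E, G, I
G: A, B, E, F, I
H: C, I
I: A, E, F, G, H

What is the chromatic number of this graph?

B, E, F, G form a clique, so at least 4 colors are needed.
4 colors suffice: A=1, B=4, C=3, D=3, E=2, F=1, G=3, H=1, I=4. Each edge has distinct colors on its endpoints.

4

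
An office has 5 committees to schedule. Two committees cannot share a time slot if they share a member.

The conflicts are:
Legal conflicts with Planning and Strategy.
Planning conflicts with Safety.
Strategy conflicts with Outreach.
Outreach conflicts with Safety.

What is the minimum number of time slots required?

The cycle Planning-Legal-Strategy-Outreach-Safety-Planning has odd length 5, so it cannot be 2-colored; at least 3 time slots are needed.
3 time slots suffice: time slot 1 → {Strategy, Safety}; time slot 2 → {Legal, Outreach}; time slot 3 → {Planning}. Every pair that conflicts lands in different time slots.

3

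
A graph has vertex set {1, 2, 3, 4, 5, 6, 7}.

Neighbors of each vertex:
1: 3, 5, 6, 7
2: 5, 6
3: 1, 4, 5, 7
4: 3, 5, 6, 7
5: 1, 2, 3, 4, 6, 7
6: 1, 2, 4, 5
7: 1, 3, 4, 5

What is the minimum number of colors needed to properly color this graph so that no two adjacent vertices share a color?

4

3, 4, 5, 7 form a clique, so at least 4 colors are needed.
One proper 4-coloring: 1=c, 2=c, 3=b, 4=c, 5=a, 6=b, 7=d. Every edge joins two different colors.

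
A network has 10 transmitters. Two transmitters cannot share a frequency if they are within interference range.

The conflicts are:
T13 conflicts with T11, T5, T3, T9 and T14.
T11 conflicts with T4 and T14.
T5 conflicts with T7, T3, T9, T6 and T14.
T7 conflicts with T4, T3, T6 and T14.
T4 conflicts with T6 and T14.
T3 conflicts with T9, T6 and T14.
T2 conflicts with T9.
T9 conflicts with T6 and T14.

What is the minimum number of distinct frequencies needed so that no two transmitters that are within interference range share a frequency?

T13, T5, T3, T9, T14 are mutually in conflict, so at least 5 frequencies are needed.
5 frequencies suffice: frequency 1 → {T2, T6, T14}; frequency 2 → {T4, T3}; frequency 3 → {T11, T7, T9}; frequency 4 → {T5}; frequency 5 → {T13}. No two conflicting transmitters share a frequency.

5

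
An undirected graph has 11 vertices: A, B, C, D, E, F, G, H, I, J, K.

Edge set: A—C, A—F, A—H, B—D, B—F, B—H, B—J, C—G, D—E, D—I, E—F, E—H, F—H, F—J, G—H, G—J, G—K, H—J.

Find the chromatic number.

B, F, H, J form a clique, so at least 4 colors are needed.
4 colors suffice: color 1 → {C, D, H, K}; color 2 → {F, G, I}; color 3 → {A, E, J}; color 4 → {B}. Every edge joins two different colors.

4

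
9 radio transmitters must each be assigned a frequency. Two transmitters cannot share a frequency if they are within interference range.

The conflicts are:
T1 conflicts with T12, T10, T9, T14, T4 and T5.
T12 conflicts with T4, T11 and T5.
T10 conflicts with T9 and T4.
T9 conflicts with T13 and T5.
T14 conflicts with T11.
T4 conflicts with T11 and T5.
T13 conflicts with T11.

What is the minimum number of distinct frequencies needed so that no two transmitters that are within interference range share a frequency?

T1, T12, T4, T5 pairwise conflict, so at least 4 frequencies are needed.
4 frequencies suffice: frequency 1 → {T1, T11}; frequency 2 → {T9, T14, T4}; frequency 3 → {T10, T13, T5}; frequency 4 → {T12}. Every pair that conflicts lands in different frequencies.

4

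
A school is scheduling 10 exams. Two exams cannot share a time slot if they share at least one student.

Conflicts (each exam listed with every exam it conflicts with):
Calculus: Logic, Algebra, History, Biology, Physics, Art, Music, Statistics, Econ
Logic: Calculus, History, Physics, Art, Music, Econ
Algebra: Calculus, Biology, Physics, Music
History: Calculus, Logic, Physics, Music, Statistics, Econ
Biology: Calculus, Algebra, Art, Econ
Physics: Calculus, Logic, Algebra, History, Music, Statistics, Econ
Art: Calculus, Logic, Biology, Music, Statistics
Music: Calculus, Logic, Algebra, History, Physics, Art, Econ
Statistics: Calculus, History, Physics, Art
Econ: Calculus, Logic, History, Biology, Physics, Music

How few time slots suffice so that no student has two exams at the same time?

6

Calculus, Logic, History, Physics, Music, Econ all conflict with each other, so at least 6 time slots are needed.
6 time slots suffice: Calculus=1, Logic=5, Algebra=4, History=6, Biology=2, Physics=3, Art=3, Music=2, Statistics=2, Econ=4. No two conflicting exams share a time slot.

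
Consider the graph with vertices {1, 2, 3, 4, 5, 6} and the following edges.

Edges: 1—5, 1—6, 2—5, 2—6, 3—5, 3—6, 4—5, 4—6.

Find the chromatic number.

4 and 5 are adjacent, so at least 2 colors are needed.
2 colors suffice: color a → {5, 6}; color b → {1, 2, 3, 4}. Each edge has distinct colors on its endpoints.

2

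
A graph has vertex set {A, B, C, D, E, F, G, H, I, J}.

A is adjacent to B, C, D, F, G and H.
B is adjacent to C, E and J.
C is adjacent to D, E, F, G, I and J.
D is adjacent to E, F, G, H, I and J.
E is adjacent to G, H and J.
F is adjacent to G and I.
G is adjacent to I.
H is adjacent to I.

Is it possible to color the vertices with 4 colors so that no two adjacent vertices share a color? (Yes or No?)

C, D, F, G, I are mutually adjacent (a clique of size 5), so at least 5 colors are needed.
So 4 colors are not enough.

No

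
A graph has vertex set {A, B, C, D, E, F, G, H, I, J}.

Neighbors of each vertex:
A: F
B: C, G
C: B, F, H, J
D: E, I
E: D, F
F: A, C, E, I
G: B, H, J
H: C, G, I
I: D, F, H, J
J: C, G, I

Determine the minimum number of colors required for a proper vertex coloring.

C and H are adjacent, so at least 2 colors are needed.
2 colors suffice: color red → {A, C, E, G, I}; color blue → {B, D, F, H, J}. Every edge joins two different colors.

2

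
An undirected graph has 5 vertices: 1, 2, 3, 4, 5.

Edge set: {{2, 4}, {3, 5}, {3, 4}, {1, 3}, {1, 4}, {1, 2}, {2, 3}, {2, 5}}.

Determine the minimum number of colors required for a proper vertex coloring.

4

1, 2, 3, 4 form a clique, so at least 4 colors are needed.
A valid assignment using 4 colors: 1=d, 2=b, 3=a, 4=c, 5=c. Every edge joins two different colors.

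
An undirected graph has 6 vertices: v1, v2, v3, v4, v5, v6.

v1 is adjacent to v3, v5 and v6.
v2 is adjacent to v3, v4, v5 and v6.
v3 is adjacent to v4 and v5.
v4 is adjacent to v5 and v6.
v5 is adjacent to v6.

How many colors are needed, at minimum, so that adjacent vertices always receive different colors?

4

v2, v3, v4, v5 form a clique, so at least 4 colors are needed.
One proper 4-coloring: v1=B, v2=B, v3=G, v4=Y, v5=R, v6=G. Every edge joins two different colors.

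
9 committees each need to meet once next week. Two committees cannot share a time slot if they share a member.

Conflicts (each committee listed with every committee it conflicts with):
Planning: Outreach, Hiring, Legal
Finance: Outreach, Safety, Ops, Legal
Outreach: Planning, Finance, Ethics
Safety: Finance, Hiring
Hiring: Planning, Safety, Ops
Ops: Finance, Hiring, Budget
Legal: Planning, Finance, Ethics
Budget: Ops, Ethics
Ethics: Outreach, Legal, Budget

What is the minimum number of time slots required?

The cycle Finance-Outreach-Ethics-Budget-Ops-Finance has odd length 5, so it cannot be 2-colored; at least 3 time slots are needed.
3 time slots suffice: time slot 1 → {Planning, Finance, Ethics}; time slot 2 → {Outreach, Safety, Ops, Legal}; time slot 3 → {Hiring, Budget}. Every pair that conflicts lands in different time slots.

3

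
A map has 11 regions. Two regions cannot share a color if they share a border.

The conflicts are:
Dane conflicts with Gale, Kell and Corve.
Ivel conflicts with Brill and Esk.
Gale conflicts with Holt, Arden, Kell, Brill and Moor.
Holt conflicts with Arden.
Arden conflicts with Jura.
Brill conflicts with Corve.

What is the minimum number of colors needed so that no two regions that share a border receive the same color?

Dane, Gale, Kell are mutually in conflict, so at least 3 colors are needed.
One proper 3-coloring: Dane=2, Ivel=1, Gale=1, Holt=3, Arden=2, Kell=3, Brill=2, Jura=1, Moor=2, Corve=1, Esk=2. Every pair that conflicts lands in different colors.

3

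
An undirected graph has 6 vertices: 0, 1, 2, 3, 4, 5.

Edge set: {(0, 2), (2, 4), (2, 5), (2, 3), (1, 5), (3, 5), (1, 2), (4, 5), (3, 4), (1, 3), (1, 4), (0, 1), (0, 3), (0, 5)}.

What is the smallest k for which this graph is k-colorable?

1, 2, 3, 4, 5 form a clique, so at least 5 colors are needed.
5 colors suffice: color a → {5}; color b → {2}; color c → {3}; color d → {1}; color e → {0, 4}. Every edge joins two different colors.

5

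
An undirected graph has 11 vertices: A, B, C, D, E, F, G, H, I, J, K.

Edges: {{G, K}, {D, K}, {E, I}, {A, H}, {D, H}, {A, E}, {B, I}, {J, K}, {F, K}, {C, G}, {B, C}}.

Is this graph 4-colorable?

The chromatic number is 3. The cycle C-B-I-E-A-H-D-K-G-C has odd length 9, so it cannot be 2-colored; at least 3 colors are needed.
3 colors suffice: color 1 → {A, C, I, K}; color 2 → {B, E, F, G, H, J}; color 3 → {D}.
Since 4 ≥ 3, a proper 4-coloring certainly exists.

Yes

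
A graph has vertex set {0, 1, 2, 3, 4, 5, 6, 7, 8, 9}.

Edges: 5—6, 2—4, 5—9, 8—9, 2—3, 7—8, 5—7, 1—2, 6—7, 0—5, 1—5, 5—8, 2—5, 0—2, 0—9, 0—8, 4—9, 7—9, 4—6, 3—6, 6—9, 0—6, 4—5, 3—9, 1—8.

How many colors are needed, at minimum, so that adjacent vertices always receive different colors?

4

0, 5, 8, 9 form a clique, so at least 4 colors are needed.
4 colors suffice: 0=d, 1=d, 2=b, 3=a, 4=d, 5=a, 6=c, 7=d, 8=c, 9=b. Every edge joins two different colors.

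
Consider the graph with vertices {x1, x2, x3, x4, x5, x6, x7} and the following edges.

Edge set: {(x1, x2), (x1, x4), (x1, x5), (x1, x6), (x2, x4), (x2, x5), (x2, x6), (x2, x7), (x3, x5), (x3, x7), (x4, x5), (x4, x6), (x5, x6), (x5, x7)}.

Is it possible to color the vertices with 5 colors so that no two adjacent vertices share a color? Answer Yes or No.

Yes

The chromatic number is 5. x1, x2, x4, x5, x6 are mutually adjacent (a clique of size 5), so at least 5 colors are needed.
One proper 5-coloring: x1=3, x2=2, x3=2, x4=4, x5=1, x6=5, x7=3.
That is already a proper 5-coloring.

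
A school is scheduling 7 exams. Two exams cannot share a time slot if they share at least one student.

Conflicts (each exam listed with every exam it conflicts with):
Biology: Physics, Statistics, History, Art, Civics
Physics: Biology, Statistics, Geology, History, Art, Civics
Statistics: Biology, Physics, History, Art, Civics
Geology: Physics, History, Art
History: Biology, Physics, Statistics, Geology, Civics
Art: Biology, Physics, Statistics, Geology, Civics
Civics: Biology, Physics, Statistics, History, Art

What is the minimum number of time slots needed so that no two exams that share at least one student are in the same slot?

Biology, Physics, Statistics, Art, Civics all conflict with each other, so at least 5 time slots are needed.
Using 5 time slots: Biology=2, Physics=1, Statistics=4, Geology=2, History=3, Art=3, Civics=5. Every pair that conflicts lands in different time slots.

5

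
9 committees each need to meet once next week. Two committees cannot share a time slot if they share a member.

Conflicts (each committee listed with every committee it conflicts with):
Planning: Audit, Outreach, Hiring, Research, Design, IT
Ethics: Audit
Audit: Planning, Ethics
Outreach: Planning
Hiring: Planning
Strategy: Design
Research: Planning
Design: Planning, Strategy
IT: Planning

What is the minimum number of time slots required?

2

Planning and Design conflict, so at least 2 time slots are needed.
2 time slots suffice: time slot 1 → {Planning, Ethics, Strategy}; time slot 2 → {Audit, Outreach, Hiring, Research, Design, IT}. Each listed conflict is separated.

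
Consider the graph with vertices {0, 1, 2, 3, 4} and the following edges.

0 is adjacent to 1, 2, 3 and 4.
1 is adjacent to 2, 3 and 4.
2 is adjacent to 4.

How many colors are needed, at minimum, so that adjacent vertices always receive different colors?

4

0, 1, 2, 4 are mutually adjacent (a clique of size 4), so at least 4 colors are needed.
4 colors suffice: color red → {1}; color blue → {0}; color green → {2, 3}; color yellow → {4}. Every edge joins two different colors.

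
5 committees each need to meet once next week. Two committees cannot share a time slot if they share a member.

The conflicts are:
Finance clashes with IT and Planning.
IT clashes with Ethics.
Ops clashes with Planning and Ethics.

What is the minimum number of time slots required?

3

The cycle Planning-Finance-IT-Ethics-Ops-Planning has odd length 5, so it cannot be 2-colored; at least 3 time slots are needed.
A valid assignment using 3 time slots: Finance=2, IT=1, Ops=1, Planning=3, Ethics=2. Each listed conflict is separated.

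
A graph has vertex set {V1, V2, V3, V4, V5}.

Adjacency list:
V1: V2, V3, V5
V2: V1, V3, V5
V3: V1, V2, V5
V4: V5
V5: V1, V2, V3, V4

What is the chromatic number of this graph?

V1, V2, V3, V5 form a clique, so at least 4 colors are needed.
4 colors suffice: color R → {V5}; color B → {V2, V4}; color G → {V3}; color Y → {V1}. No two adjacent vertices share a color.

4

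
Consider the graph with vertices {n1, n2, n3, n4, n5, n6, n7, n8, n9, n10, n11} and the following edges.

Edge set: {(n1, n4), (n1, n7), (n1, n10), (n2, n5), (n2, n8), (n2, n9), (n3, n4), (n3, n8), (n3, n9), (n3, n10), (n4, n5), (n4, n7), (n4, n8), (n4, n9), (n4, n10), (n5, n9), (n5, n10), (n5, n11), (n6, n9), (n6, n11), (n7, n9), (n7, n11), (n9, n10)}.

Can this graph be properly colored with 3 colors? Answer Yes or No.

n4, n5, n9, n10 form a clique, so at least 4 colors are needed.
So 3 colors are not enough.

No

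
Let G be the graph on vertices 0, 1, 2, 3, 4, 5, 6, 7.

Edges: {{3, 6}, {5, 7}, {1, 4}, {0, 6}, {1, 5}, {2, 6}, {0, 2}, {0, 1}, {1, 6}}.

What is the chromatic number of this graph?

3

0, 2, 6 are mutually adjacent, so at least 3 colors are needed.
3 colors suffice: color a → {4, 5, 6}; color b → {1, 2, 3, 7}; color c → {0}. No two adjacent vertices share a color.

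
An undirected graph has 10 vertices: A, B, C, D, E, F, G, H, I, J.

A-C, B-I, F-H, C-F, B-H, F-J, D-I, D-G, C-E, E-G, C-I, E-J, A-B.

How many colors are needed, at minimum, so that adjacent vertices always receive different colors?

3

The cycle I-C-E-G-D-I has odd length 5, so it cannot be 2-colored; at least 3 colors are needed.
A valid assignment using 3 colors: A=blue, B=red, C=red, D=green, E=blue, F=blue, G=red, H=green, I=blue, J=red. Each edge has distinct colors on its endpoints.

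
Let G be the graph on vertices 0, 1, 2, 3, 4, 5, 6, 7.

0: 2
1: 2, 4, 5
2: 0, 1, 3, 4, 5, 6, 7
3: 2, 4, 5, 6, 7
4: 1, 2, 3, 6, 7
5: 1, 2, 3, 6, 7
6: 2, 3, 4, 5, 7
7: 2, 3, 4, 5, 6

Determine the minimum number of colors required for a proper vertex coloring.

5

2, 3, 4, 6, 7 are pairwise adjacent (a clique of size 5), so at least 5 colors are needed.
5 colors suffice: color a → {2}; color b → {0, 1, 7}; color c → {3}; color d → {4, 5}; color e → {6}. No two adjacent vertices share a color.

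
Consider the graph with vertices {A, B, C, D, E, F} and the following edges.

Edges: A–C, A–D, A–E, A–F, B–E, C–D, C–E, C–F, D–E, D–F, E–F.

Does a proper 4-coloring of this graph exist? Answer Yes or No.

No

A, C, D, E, F form a clique, so at least 5 colors are needed.
So 4 colors are not enough.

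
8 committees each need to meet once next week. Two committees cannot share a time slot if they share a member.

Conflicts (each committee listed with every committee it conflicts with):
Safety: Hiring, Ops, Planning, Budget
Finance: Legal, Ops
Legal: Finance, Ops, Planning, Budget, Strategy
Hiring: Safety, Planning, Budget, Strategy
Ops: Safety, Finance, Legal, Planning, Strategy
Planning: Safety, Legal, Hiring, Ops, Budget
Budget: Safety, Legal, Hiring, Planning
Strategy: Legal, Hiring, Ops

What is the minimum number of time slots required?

Safety, Hiring, Planning, Budget all conflict with each other, so at least 4 time slots are needed.
4 time slots suffice: time slot 1 → {Finance, Planning, Strategy}; time slot 2 → {Hiring, Ops}; time slot 3 → {Safety, Legal}; time slot 4 → {Budget}. Every pair that conflicts lands in different time slots.

4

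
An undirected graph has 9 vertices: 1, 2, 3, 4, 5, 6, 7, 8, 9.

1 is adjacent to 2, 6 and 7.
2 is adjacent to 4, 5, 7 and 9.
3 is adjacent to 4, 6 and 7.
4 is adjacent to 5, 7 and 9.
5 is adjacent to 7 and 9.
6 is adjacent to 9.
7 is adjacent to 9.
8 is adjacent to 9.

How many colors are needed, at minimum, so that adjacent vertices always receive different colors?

2, 4, 5, 7, 9 are mutually adjacent (a clique of size 5), so at least 5 colors are needed.
5 colors suffice: color a → {6, 7, 8}; color b → {1, 3, 9}; color c → {2}; color d → {4}; color e → {5}. Every edge joins two different colors.

5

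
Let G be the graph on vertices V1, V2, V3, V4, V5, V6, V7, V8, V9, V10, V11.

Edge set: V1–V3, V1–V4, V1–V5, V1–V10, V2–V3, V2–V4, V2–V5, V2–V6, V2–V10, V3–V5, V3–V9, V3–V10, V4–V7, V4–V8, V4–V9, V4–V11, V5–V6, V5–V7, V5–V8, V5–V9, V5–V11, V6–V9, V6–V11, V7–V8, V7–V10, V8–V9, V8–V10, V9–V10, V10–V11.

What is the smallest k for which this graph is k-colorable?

V2, V3, V10 are pairwise adjacent, so at least 3 colors are needed.
3 colors suffice: color 1 → {V4, V5, V10}; color 2 → {V1, V2, V7, V9, V11}; color 3 → {V3, V6, V8}. No two adjacent vertices share a color.

3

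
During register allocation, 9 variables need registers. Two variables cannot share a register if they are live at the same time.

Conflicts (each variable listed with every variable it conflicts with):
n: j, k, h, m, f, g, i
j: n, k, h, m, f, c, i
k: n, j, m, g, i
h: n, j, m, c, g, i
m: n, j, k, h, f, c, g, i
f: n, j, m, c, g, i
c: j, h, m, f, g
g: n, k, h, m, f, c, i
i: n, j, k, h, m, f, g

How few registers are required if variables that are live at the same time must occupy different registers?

n, j, m, f, i all conflict with each other, so at least 5 registers are needed.
5 registers suffice: n=4, j=3, k=5, h=5, m=1, f=5, c=2, g=3, i=2. No two conflicting variables share a register.

5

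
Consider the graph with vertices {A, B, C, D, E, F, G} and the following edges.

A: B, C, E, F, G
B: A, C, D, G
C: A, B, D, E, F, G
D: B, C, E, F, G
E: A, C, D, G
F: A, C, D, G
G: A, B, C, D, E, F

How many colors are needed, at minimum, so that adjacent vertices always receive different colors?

A, C, F, G form a clique, so at least 4 colors are needed.
A valid assignment using 4 colors: A=green, B=yellow, C=blue, D=green, E=yellow, F=yellow, G=red. No two adjacent vertices share a color.

4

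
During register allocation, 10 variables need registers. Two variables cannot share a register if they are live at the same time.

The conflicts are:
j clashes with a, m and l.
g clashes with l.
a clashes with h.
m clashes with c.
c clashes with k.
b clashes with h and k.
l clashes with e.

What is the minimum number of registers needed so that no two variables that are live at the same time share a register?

The cycle k-b-h-a-j-m-c-k has odd length 7, so it cannot be 2-colored; at least 3 registers are needed.
Using 3 registers: j=2, g=2, a=1, m=3, c=1, b=1, l=1, h=2, e=2, k=2. Each listed conflict is separated.

3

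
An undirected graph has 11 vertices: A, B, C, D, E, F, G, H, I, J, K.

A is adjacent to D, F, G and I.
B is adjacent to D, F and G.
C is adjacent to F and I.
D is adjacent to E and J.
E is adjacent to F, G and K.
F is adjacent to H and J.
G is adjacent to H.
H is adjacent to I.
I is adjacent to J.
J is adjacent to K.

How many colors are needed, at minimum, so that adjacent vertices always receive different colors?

2

J and K are adjacent, so at least 2 colors are needed.
2 colors suffice: color 1 → {D, F, G, I, K}; color 2 → {A, B, C, E, H, J}. Each edge has distinct colors on its endpoints.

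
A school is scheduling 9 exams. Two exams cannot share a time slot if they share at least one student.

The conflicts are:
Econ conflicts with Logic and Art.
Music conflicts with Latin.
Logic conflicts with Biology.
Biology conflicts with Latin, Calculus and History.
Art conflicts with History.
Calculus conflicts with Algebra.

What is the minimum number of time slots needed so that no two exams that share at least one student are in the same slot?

3

The cycle Biology-Logic-Econ-Art-History-Biology has odd length 5, so it cannot be 2-colored; at least 3 time slots are needed.
3 time slots suffice: time slot 1 → {Econ, Music, Biology, Algebra}; time slot 2 → {Logic, Latin, Calculus, History}; time slot 3 → {Art}. Each listed conflict is separated.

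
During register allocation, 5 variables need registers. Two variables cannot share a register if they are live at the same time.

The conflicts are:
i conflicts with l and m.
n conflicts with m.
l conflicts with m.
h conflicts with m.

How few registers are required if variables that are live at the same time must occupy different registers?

i, l, m pairwise conflict, so at least 3 registers are needed.
3 registers suffice: register 1 → {m}; register 2 → {n, l, h}; register 3 → {i}. Each listed conflict is separated.

3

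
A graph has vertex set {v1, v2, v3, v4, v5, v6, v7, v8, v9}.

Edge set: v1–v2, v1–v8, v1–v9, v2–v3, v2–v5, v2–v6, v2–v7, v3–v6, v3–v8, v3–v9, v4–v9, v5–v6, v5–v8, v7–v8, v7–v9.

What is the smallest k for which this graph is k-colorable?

3

v2, v5, v6 are mutually adjacent, so at least 3 colors are needed.
3 colors suffice: v1=B, v2=R, v3=B, v4=B, v5=B, v6=G, v7=B, v8=R, v9=R. Each edge has distinct colors on its endpoints.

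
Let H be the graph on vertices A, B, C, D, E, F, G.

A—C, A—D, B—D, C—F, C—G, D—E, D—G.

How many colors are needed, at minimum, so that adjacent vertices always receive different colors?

2

C and G are adjacent, so at least 2 colors are needed.
2 colors suffice: color red → {C, D}; color blue → {A, B, E, F, G}. No two adjacent vertices share a color.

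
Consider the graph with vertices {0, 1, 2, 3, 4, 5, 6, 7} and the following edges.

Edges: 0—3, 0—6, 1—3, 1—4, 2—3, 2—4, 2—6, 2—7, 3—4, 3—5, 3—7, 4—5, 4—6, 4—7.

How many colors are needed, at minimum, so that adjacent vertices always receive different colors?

2, 3, 4, 7 are pairwise adjacent (a clique of size 4), so at least 4 colors are needed.
4 colors suffice: color a → {0, 4}; color b → {3, 6}; color c → {1, 2, 5}; color d → {7}. Each edge has distinct colors on its endpoints.

4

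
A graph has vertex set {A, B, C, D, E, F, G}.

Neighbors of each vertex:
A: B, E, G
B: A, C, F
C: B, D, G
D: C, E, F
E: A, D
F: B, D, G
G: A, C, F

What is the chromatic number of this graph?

3

The cycle A-E-D-F-G-A has odd length 5, so it cannot be 2-colored; at least 3 colors are needed.
3 colors suffice: color 1 → {B, D, G}; color 2 → {A, C, F}; color 3 → {E}. Every edge joins two different colors.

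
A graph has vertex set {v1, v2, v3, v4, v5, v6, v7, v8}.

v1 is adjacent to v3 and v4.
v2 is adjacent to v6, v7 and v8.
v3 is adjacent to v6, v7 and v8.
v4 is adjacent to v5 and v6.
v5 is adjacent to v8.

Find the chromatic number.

The cycle v8-v3-v1-v4-v5-v8 has odd length 5, so it cannot be 2-colored; at least 3 colors are needed.
3 colors suffice: color 1 → {v2, v3, v4}; color 2 → {v1, v6, v7, v8}; color 3 → {v5}. Every edge joins two different colors.

3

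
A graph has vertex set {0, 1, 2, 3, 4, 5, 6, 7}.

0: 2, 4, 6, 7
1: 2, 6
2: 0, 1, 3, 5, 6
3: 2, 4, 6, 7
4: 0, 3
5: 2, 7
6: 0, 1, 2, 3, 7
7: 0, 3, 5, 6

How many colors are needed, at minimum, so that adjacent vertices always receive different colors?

0, 6, 7 are mutually adjacent, so at least 3 colors are needed.
One proper 3-coloring: 0=green, 1=green, 2=blue, 3=green, 4=red, 5=red, 6=red, 7=blue. Each edge has distinct colors on its endpoints.

3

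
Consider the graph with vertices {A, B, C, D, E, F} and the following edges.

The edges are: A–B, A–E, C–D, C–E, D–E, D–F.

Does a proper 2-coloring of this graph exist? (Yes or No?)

C, D, E are pairwise adjacent, so at least 3 colors are needed.
So 2 colors are not enough.

No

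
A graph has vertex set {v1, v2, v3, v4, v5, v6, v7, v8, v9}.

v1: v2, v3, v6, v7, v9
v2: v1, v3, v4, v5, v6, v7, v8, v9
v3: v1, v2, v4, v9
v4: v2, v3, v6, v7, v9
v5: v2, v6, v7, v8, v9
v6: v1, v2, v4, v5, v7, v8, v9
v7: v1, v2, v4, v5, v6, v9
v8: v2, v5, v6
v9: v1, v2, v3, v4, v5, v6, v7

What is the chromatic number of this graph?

v2, v5, v6, v7, v9 are mutually adjacent (a clique of size 5), so at least 5 colors are needed.
5 colors suffice: color red → {v2}; color blue → {v8, v9}; color green → {v3, v6}; color yellow → {v7}; color purple → {v1, v4, v5}. No two adjacent vertices share a color.

5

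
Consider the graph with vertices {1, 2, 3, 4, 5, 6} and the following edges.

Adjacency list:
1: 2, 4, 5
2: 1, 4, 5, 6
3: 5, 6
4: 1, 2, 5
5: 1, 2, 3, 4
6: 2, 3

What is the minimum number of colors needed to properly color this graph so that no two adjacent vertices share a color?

4

1, 2, 4, 5 form a clique, so at least 4 colors are needed.
A valid assignment using 4 colors: 1=c, 2=a, 3=a, 4=d, 5=b, 6=b. No two adjacent vertices share a color.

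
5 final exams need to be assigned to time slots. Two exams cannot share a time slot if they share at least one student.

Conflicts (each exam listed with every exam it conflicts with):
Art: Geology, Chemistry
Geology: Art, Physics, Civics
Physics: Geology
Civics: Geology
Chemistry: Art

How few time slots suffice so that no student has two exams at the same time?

Geology and Civics conflict, so at least 2 time slots are needed.
2 time slots suffice: time slot 1 → {Geology, Chemistry}; time slot 2 → {Art, Physics, Civics}. Each listed conflict is separated.

2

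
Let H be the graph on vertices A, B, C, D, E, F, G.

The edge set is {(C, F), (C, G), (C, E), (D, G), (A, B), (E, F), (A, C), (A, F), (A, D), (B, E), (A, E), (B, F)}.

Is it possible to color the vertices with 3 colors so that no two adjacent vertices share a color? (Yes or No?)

No

A, C, E, F are mutually adjacent (a clique of size 4), so at least 4 colors are needed.
So 3 colors are not enough.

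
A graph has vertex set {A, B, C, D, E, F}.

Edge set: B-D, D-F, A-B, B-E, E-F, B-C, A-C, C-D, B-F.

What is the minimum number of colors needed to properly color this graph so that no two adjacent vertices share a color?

B, E, F form a triangle, so at least 3 colors are needed.
One proper 3-coloring: A=2, B=1, C=3, D=2, E=2, F=3. No two adjacent vertices share a color.

3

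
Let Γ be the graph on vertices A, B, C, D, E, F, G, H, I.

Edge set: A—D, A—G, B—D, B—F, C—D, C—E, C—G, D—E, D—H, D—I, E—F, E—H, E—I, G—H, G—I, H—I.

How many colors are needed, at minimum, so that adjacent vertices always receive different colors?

4

D, E, H, I form a clique, so at least 4 colors are needed.
4 colors suffice: color 1 → {D, F, G}; color 2 → {A, B, E}; color 3 → {C, I}; color 4 → {H}. No two adjacent vertices share a color.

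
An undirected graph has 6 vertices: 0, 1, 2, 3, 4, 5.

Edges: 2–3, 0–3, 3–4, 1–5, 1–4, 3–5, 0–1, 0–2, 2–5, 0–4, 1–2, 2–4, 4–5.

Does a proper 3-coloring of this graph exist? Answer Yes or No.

No

0, 2, 3, 4 form a clique, so at least 4 colors are needed.
So 3 colors are not enough.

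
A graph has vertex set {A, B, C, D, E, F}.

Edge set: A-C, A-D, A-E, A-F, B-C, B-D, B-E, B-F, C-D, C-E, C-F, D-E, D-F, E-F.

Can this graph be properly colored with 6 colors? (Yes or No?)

Yes

The chromatic number is 5. A, C, D, E, F are mutually adjacent (a clique of size 5), so at least 5 colors are needed.
5 colors suffice: color 1 → {D}; color 2 → {F}; color 3 → {E}; color 4 → {C}; color 5 → {A, B}.
Since 6 ≥ 5, a proper 6-coloring certainly exists.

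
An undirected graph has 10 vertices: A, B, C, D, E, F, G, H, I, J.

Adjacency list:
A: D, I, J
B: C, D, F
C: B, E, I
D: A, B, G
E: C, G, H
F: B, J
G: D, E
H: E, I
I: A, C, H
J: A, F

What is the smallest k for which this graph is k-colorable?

3

The cycle B-F-J-A-D-B has odd length 5, so it cannot be 2-colored; at least 3 colors are needed.
A valid assignment using 3 colors: A=2, B=1, C=2, D=3, E=1, F=2, G=2, H=2, I=1, J=1. No two adjacent vertices share a color.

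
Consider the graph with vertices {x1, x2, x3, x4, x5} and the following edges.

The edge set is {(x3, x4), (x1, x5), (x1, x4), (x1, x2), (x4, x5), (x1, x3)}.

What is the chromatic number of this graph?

x1, x4, x5 are pairwise adjacent, so at least 3 colors are needed.
3 colors suffice: x1=1, x2=2, x3=3, x4=2, x5=3. Every edge joins two different colors.

3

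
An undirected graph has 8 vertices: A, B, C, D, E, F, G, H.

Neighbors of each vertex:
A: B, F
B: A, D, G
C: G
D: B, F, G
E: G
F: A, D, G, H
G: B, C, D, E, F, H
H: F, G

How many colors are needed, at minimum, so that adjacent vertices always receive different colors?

B, D, G form a triangle, so at least 3 colors are needed.
One proper 3-coloring: A=1, B=2, C=2, D=3, E=2, F=2, G=1, H=3. No two adjacent vertices share a color.

3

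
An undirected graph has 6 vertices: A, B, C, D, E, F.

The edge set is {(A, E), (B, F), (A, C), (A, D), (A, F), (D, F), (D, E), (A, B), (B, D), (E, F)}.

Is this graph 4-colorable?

Yes

The chromatic number is 4. A, B, D, F are mutually adjacent (a clique of size 4), so at least 4 colors are needed.
A valid assignment using 4 colors: A=1, B=4, C=2, D=3, E=4, F=2.
That is already a proper 4-coloring.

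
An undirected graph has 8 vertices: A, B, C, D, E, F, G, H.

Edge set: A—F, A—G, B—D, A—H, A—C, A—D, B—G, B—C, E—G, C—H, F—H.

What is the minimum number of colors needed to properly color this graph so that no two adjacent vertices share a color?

3

A, F, H form a triangle, so at least 3 colors are needed.
A valid assignment using 3 colors: A=1, B=1, C=3, D=2, E=1, F=3, G=2, H=2. No two adjacent vertices share a color.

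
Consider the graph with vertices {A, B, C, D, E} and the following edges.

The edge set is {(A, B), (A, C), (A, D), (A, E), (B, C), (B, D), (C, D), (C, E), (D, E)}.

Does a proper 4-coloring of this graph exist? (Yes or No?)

The chromatic number is 4. A, B, C, D are mutually adjacent (a clique of size 4), so at least 4 colors are needed.
One proper 4-coloring: A=3, B=4, C=2, D=1, E=4.
That is already a proper 4-coloring.

Yes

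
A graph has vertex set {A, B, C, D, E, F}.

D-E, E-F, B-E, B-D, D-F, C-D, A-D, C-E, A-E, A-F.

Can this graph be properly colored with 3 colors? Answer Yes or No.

No

A, D, E, F are mutually adjacent (a clique of size 4), so at least 4 colors are needed.
So 3 colors are not enough.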